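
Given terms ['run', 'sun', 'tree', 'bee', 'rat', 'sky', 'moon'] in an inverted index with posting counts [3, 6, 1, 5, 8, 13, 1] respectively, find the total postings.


Summing posting list sizes:
'run': 3 postings
'sun': 6 postings
'tree': 1 postings
'bee': 5 postings
'rat': 8 postings
'sky': 13 postings
'moon': 1 postings
Total = 3 + 6 + 1 + 5 + 8 + 13 + 1 = 37

37


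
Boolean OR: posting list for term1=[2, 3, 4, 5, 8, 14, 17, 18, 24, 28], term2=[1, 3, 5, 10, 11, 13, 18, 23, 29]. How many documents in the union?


Boolean OR: find union of posting lists
term1 docs: [2, 3, 4, 5, 8, 14, 17, 18, 24, 28]
term2 docs: [1, 3, 5, 10, 11, 13, 18, 23, 29]
Union: [1, 2, 3, 4, 5, 8, 10, 11, 13, 14, 17, 18, 23, 24, 28, 29]
|union| = 16

16


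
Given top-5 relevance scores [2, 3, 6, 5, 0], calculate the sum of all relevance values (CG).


Cumulative Gain = sum of relevance scores
Position 1: rel=2, running sum=2
Position 2: rel=3, running sum=5
Position 3: rel=6, running sum=11
Position 4: rel=5, running sum=16
Position 5: rel=0, running sum=16
CG = 16

16


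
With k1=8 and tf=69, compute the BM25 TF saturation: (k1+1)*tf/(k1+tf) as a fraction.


BM25 TF component = (k1+1)*tf / (k1+tf)
k1 = 8, tf = 69
Numerator = (8+1)*69 = 621
Denominator = 8 + 69 = 77
= 621/77 = 621/77

621/77


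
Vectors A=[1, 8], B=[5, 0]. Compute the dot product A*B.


Dot product = sum of element-wise products
A[0]*B[0] = 1*5 = 5
A[1]*B[1] = 8*0 = 0
Sum = 5 + 0 = 5

5


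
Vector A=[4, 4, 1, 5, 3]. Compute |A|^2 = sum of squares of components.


|A|^2 = sum of squared components
A[0]^2 = 4^2 = 16
A[1]^2 = 4^2 = 16
A[2]^2 = 1^2 = 1
A[3]^2 = 5^2 = 25
A[4]^2 = 3^2 = 9
Sum = 16 + 16 + 1 + 25 + 9 = 67

67


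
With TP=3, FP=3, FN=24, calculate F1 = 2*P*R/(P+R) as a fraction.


F1 = 2 * P * R / (P + R)
P = TP/(TP+FP) = 3/6 = 1/2
R = TP/(TP+FN) = 3/27 = 1/9
2 * P * R = 2 * 1/2 * 1/9 = 1/9
P + R = 1/2 + 1/9 = 11/18
F1 = 1/9 / 11/18 = 2/11

2/11


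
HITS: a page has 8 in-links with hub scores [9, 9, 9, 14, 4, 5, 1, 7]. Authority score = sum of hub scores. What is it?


Authority = sum of hub scores of in-linkers
In-link 1: hub score = 9
In-link 2: hub score = 9
In-link 3: hub score = 9
In-link 4: hub score = 14
In-link 5: hub score = 4
In-link 6: hub score = 5
In-link 7: hub score = 1
In-link 8: hub score = 7
Authority = 9 + 9 + 9 + 14 + 4 + 5 + 1 + 7 = 58

58


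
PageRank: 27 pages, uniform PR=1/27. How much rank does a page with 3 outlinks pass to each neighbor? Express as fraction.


Initial PR = 1/27 = 1/27
Outlinks = 3
Contribution per link = PR / outlinks
= 1/27 / 3
= 1/81

1/81


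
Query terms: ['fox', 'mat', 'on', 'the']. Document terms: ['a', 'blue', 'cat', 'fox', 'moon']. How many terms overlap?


Query terms: ['fox', 'mat', 'on', 'the']
Document terms: ['a', 'blue', 'cat', 'fox', 'moon']
Common terms: ['fox']
Overlap count = 1

1


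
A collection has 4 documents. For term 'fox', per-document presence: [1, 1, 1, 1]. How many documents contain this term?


Checking each document for 'fox':
Doc 1: present
Doc 2: present
Doc 3: present
Doc 4: present
df = sum of presences = 1 + 1 + 1 + 1 = 4

4


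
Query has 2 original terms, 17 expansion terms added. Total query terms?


Original terms: 2
Expansion terms: 17
Total = 2 + 17 = 19

19


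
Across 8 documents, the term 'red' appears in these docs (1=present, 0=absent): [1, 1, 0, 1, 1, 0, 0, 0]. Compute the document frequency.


Checking each document for 'red':
Doc 1: present
Doc 2: present
Doc 3: absent
Doc 4: present
Doc 5: present
Doc 6: absent
Doc 7: absent
Doc 8: absent
df = sum of presences = 1 + 1 + 0 + 1 + 1 + 0 + 0 + 0 = 4

4


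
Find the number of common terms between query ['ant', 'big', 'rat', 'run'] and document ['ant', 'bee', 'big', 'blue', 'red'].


Query terms: ['ant', 'big', 'rat', 'run']
Document terms: ['ant', 'bee', 'big', 'blue', 'red']
Common terms: ['ant', 'big']
Overlap count = 2

2


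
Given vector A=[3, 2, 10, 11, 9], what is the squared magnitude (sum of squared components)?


|A|^2 = sum of squared components
A[0]^2 = 3^2 = 9
A[1]^2 = 2^2 = 4
A[2]^2 = 10^2 = 100
A[3]^2 = 11^2 = 121
A[4]^2 = 9^2 = 81
Sum = 9 + 4 + 100 + 121 + 81 = 315

315


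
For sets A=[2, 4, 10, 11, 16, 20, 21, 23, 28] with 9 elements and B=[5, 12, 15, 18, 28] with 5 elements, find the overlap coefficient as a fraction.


A intersect B = [28]
|A intersect B| = 1
min(|A|, |B|) = min(9, 5) = 5
Overlap = 1 / 5 = 1/5

1/5


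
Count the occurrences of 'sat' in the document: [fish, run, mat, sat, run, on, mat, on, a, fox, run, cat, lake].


Document has 13 words
Scanning for 'sat':
Found at positions: [3]
Count = 1

1


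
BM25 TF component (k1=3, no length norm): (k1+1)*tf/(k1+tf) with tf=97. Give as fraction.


BM25 TF component = (k1+1)*tf / (k1+tf)
k1 = 3, tf = 97
Numerator = (3+1)*97 = 388
Denominator = 3 + 97 = 100
= 388/100 = 97/25

97/25


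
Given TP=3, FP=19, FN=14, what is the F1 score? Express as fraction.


F1 = 2 * P * R / (P + R)
P = TP/(TP+FP) = 3/22 = 3/22
R = TP/(TP+FN) = 3/17 = 3/17
2 * P * R = 2 * 3/22 * 3/17 = 9/187
P + R = 3/22 + 3/17 = 117/374
F1 = 9/187 / 117/374 = 2/13

2/13


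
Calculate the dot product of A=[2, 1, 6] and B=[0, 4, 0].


Dot product = sum of element-wise products
A[0]*B[0] = 2*0 = 0
A[1]*B[1] = 1*4 = 4
A[2]*B[2] = 6*0 = 0
Sum = 0 + 4 + 0 = 4

4


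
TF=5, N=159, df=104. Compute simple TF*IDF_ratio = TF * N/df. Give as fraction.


TF * (N/df)
= 5 * (159/104)
= 5 * 159/104
= 795/104

795/104


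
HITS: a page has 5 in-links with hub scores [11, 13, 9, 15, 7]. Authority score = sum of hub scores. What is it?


Authority = sum of hub scores of in-linkers
In-link 1: hub score = 11
In-link 2: hub score = 13
In-link 3: hub score = 9
In-link 4: hub score = 15
In-link 5: hub score = 7
Authority = 11 + 13 + 9 + 15 + 7 = 55

55


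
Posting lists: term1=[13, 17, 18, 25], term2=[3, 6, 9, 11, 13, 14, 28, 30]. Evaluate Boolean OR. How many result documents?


Boolean OR: find union of posting lists
term1 docs: [13, 17, 18, 25]
term2 docs: [3, 6, 9, 11, 13, 14, 28, 30]
Union: [3, 6, 9, 11, 13, 14, 17, 18, 25, 28, 30]
|union| = 11

11


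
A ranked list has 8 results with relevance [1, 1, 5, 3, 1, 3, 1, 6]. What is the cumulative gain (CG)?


Cumulative Gain = sum of relevance scores
Position 1: rel=1, running sum=1
Position 2: rel=1, running sum=2
Position 3: rel=5, running sum=7
Position 4: rel=3, running sum=10
Position 5: rel=1, running sum=11
Position 6: rel=3, running sum=14
Position 7: rel=1, running sum=15
Position 8: rel=6, running sum=21
CG = 21

21


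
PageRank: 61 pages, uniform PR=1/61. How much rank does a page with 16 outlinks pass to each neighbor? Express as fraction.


Initial PR = 1/61 = 1/61
Outlinks = 16
Contribution per link = PR / outlinks
= 1/61 / 16
= 1/976

1/976


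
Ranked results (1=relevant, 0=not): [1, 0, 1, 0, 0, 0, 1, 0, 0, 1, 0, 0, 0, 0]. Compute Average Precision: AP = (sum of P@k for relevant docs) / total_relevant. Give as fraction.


Computing P@k for each relevant position:
Position 1: relevant, P@1 = 1/1 = 1
Position 2: not relevant
Position 3: relevant, P@3 = 2/3 = 2/3
Position 4: not relevant
Position 5: not relevant
Position 6: not relevant
Position 7: relevant, P@7 = 3/7 = 3/7
Position 8: not relevant
Position 9: not relevant
Position 10: relevant, P@10 = 4/10 = 2/5
Position 11: not relevant
Position 12: not relevant
Position 13: not relevant
Position 14: not relevant
Sum of P@k = 1 + 2/3 + 3/7 + 2/5 = 262/105
AP = 262/105 / 4 = 131/210

131/210


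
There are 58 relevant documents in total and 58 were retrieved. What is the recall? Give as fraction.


Recall = retrieved_relevant / total_relevant
= 58 / 58
= 58 / (58 + 0)
= 1

1


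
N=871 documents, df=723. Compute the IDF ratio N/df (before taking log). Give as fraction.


IDF ratio = N / df
= 871 / 723
= 871/723

871/723


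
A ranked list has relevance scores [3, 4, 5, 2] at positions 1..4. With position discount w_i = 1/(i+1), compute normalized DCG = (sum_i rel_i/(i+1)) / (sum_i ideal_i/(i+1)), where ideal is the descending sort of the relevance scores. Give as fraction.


Position discount weights w_i = 1/(i+1) for i=1..4:
Weights = [1/2, 1/3, 1/4, 1/5]
Actual relevance: [3, 4, 5, 2]
DCG = 3/2 + 4/3 + 5/4 + 2/5 = 269/60
Ideal relevance (sorted desc): [5, 4, 3, 2]
Ideal DCG = 5/2 + 4/3 + 3/4 + 2/5 = 299/60
nDCG = DCG / ideal_DCG = 269/60 / 299/60 = 269/299

269/299


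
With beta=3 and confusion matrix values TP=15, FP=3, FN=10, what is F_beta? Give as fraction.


P = TP/(TP+FP) = 15/18 = 5/6
R = TP/(TP+FN) = 15/25 = 3/5
beta^2 = 3^2 = 9
(1 + beta^2) = 10
Numerator = (1+beta^2)*P*R = 5
Denominator = beta^2*P + R = 15/2 + 3/5 = 81/10
F_beta = 50/81

50/81


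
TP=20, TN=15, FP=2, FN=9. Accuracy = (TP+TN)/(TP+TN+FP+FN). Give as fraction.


Accuracy = (TP + TN) / (TP + TN + FP + FN)
TP + TN = 20 + 15 = 35
Total = 20 + 15 + 2 + 9 = 46
Accuracy = 35 / 46 = 35/46

35/46


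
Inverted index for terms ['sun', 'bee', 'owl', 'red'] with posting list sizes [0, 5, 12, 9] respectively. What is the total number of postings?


Summing posting list sizes:
'sun': 0 postings
'bee': 5 postings
'owl': 12 postings
'red': 9 postings
Total = 0 + 5 + 12 + 9 = 26

26


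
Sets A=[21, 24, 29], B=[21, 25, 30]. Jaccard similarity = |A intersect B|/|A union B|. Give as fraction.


A intersect B = [21]
|A intersect B| = 1
A union B = [21, 24, 25, 29, 30]
|A union B| = 5
Jaccard = 1/5 = 1/5

1/5


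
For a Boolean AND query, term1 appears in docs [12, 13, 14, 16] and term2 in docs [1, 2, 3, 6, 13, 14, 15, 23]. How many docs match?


Boolean AND: find intersection of posting lists
term1 docs: [12, 13, 14, 16]
term2 docs: [1, 2, 3, 6, 13, 14, 15, 23]
Intersection: [13, 14]
|intersection| = 2

2


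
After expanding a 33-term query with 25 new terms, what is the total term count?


Original terms: 33
Expansion terms: 25
Total = 33 + 25 = 58

58


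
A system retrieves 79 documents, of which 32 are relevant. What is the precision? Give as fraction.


Precision = relevant_retrieved / total_retrieved
= 32 / 79
= 32 / (32 + 47)
= 32/79

32/79


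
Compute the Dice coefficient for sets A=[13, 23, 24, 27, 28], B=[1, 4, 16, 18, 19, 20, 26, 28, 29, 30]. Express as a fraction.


A intersect B = [28]
|A intersect B| = 1
|A| = 5, |B| = 10
Dice = 2*1 / (5+10)
= 2 / 15 = 2/15

2/15


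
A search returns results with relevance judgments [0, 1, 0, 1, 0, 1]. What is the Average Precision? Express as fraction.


Computing P@k for each relevant position:
Position 1: not relevant
Position 2: relevant, P@2 = 1/2 = 1/2
Position 3: not relevant
Position 4: relevant, P@4 = 2/4 = 1/2
Position 5: not relevant
Position 6: relevant, P@6 = 3/6 = 1/2
Sum of P@k = 1/2 + 1/2 + 1/2 = 3/2
AP = 3/2 / 3 = 1/2

1/2


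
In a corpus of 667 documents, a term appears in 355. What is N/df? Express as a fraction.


IDF ratio = N / df
= 667 / 355
= 667/355

667/355


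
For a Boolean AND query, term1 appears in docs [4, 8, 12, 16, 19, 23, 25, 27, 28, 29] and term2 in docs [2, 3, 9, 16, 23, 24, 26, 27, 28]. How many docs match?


Boolean AND: find intersection of posting lists
term1 docs: [4, 8, 12, 16, 19, 23, 25, 27, 28, 29]
term2 docs: [2, 3, 9, 16, 23, 24, 26, 27, 28]
Intersection: [16, 23, 27, 28]
|intersection| = 4

4


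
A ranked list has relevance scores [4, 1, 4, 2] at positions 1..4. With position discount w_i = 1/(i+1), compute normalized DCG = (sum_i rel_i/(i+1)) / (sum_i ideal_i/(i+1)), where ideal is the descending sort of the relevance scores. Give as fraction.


Position discount weights w_i = 1/(i+1) for i=1..4:
Weights = [1/2, 1/3, 1/4, 1/5]
Actual relevance: [4, 1, 4, 2]
DCG = 4/2 + 1/3 + 4/4 + 2/5 = 56/15
Ideal relevance (sorted desc): [4, 4, 2, 1]
Ideal DCG = 4/2 + 4/3 + 2/4 + 1/5 = 121/30
nDCG = DCG / ideal_DCG = 56/15 / 121/30 = 112/121

112/121


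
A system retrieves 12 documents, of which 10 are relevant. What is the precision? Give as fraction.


Precision = relevant_retrieved / total_retrieved
= 10 / 12
= 10 / (10 + 2)
= 5/6

5/6


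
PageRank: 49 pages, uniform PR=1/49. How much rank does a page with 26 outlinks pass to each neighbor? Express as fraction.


Initial PR = 1/49 = 1/49
Outlinks = 26
Contribution per link = PR / outlinks
= 1/49 / 26
= 1/1274

1/1274


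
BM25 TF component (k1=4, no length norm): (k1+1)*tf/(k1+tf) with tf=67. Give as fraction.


BM25 TF component = (k1+1)*tf / (k1+tf)
k1 = 4, tf = 67
Numerator = (4+1)*67 = 335
Denominator = 4 + 67 = 71
= 335/71 = 335/71

335/71


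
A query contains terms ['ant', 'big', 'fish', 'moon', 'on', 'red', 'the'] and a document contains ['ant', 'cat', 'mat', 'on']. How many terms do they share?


Query terms: ['ant', 'big', 'fish', 'moon', 'on', 'red', 'the']
Document terms: ['ant', 'cat', 'mat', 'on']
Common terms: ['ant', 'on']
Overlap count = 2

2


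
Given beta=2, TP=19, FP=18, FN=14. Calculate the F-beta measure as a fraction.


P = TP/(TP+FP) = 19/37 = 19/37
R = TP/(TP+FN) = 19/33 = 19/33
beta^2 = 2^2 = 4
(1 + beta^2) = 5
Numerator = (1+beta^2)*P*R = 1805/1221
Denominator = beta^2*P + R = 76/37 + 19/33 = 3211/1221
F_beta = 95/169

95/169


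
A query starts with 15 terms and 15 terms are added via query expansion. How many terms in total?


Original terms: 15
Expansion terms: 15
Total = 15 + 15 = 30

30


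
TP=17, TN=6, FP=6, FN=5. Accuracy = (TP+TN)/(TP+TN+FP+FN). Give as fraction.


Accuracy = (TP + TN) / (TP + TN + FP + FN)
TP + TN = 17 + 6 = 23
Total = 17 + 6 + 6 + 5 = 34
Accuracy = 23 / 34 = 23/34

23/34


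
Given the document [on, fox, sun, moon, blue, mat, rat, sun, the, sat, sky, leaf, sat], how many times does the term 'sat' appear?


Document has 13 words
Scanning for 'sat':
Found at positions: [9, 12]
Count = 2

2


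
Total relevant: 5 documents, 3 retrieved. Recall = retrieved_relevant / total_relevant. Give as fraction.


Recall = retrieved_relevant / total_relevant
= 3 / 5
= 3 / (3 + 2)
= 3/5

3/5


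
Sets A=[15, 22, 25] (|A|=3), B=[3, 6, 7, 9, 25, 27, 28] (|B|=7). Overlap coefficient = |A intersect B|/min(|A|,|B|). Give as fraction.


A intersect B = [25]
|A intersect B| = 1
min(|A|, |B|) = min(3, 7) = 3
Overlap = 1 / 3 = 1/3

1/3


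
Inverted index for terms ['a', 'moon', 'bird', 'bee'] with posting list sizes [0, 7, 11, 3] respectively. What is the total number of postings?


Summing posting list sizes:
'a': 0 postings
'moon': 7 postings
'bird': 11 postings
'bee': 3 postings
Total = 0 + 7 + 11 + 3 = 21

21


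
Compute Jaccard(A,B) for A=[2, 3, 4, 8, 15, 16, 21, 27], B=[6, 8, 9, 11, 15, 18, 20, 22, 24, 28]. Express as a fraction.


A intersect B = [8, 15]
|A intersect B| = 2
A union B = [2, 3, 4, 6, 8, 9, 11, 15, 16, 18, 20, 21, 22, 24, 27, 28]
|A union B| = 16
Jaccard = 2/16 = 1/8

1/8


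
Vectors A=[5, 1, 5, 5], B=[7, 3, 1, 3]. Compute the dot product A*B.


Dot product = sum of element-wise products
A[0]*B[0] = 5*7 = 35
A[1]*B[1] = 1*3 = 3
A[2]*B[2] = 5*1 = 5
A[3]*B[3] = 5*3 = 15
Sum = 35 + 3 + 5 + 15 = 58

58


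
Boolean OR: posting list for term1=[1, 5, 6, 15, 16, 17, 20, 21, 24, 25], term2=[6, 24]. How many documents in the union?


Boolean OR: find union of posting lists
term1 docs: [1, 5, 6, 15, 16, 17, 20, 21, 24, 25]
term2 docs: [6, 24]
Union: [1, 5, 6, 15, 16, 17, 20, 21, 24, 25]
|union| = 10

10


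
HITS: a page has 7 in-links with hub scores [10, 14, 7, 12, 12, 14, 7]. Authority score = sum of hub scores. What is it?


Authority = sum of hub scores of in-linkers
In-link 1: hub score = 10
In-link 2: hub score = 14
In-link 3: hub score = 7
In-link 4: hub score = 12
In-link 5: hub score = 12
In-link 6: hub score = 14
In-link 7: hub score = 7
Authority = 10 + 14 + 7 + 12 + 12 + 14 + 7 = 76

76


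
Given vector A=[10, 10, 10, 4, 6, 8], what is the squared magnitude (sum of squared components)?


|A|^2 = sum of squared components
A[0]^2 = 10^2 = 100
A[1]^2 = 10^2 = 100
A[2]^2 = 10^2 = 100
A[3]^2 = 4^2 = 16
A[4]^2 = 6^2 = 36
A[5]^2 = 8^2 = 64
Sum = 100 + 100 + 100 + 16 + 36 + 64 = 416

416


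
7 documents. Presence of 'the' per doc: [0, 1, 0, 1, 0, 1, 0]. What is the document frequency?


Checking each document for 'the':
Doc 1: absent
Doc 2: present
Doc 3: absent
Doc 4: present
Doc 5: absent
Doc 6: present
Doc 7: absent
df = sum of presences = 0 + 1 + 0 + 1 + 0 + 1 + 0 = 3

3


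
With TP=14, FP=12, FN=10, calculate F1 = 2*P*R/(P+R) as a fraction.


F1 = 2 * P * R / (P + R)
P = TP/(TP+FP) = 14/26 = 7/13
R = TP/(TP+FN) = 14/24 = 7/12
2 * P * R = 2 * 7/13 * 7/12 = 49/78
P + R = 7/13 + 7/12 = 175/156
F1 = 49/78 / 175/156 = 14/25

14/25


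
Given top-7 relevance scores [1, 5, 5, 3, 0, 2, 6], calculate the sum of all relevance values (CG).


Cumulative Gain = sum of relevance scores
Position 1: rel=1, running sum=1
Position 2: rel=5, running sum=6
Position 3: rel=5, running sum=11
Position 4: rel=3, running sum=14
Position 5: rel=0, running sum=14
Position 6: rel=2, running sum=16
Position 7: rel=6, running sum=22
CG = 22

22


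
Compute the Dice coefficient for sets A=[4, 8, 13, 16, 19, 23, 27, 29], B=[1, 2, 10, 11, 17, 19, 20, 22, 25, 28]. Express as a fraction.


A intersect B = [19]
|A intersect B| = 1
|A| = 8, |B| = 10
Dice = 2*1 / (8+10)
= 2 / 18 = 1/9

1/9


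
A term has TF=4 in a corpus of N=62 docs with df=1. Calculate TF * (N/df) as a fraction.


TF * (N/df)
= 4 * (62/1)
= 4 * 62
= 248

248


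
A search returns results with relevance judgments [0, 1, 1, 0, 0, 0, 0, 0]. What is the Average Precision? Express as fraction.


Computing P@k for each relevant position:
Position 1: not relevant
Position 2: relevant, P@2 = 1/2 = 1/2
Position 3: relevant, P@3 = 2/3 = 2/3
Position 4: not relevant
Position 5: not relevant
Position 6: not relevant
Position 7: not relevant
Position 8: not relevant
Sum of P@k = 1/2 + 2/3 = 7/6
AP = 7/6 / 2 = 7/12

7/12


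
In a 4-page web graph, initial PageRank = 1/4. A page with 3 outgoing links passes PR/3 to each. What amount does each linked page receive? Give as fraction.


Initial PR = 1/4 = 1/4
Outlinks = 3
Contribution per link = PR / outlinks
= 1/4 / 3
= 1/12

1/12


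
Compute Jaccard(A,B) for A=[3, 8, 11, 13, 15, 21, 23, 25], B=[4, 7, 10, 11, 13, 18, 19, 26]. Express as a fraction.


A intersect B = [11, 13]
|A intersect B| = 2
A union B = [3, 4, 7, 8, 10, 11, 13, 15, 18, 19, 21, 23, 25, 26]
|A union B| = 14
Jaccard = 2/14 = 1/7

1/7


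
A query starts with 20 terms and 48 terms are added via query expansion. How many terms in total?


Original terms: 20
Expansion terms: 48
Total = 20 + 48 = 68

68


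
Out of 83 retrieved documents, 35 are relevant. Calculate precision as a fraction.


Precision = relevant_retrieved / total_retrieved
= 35 / 83
= 35 / (35 + 48)
= 35/83

35/83


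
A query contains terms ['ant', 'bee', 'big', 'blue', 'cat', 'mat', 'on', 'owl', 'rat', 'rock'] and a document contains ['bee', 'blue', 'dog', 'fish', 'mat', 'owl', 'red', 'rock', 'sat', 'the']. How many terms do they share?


Query terms: ['ant', 'bee', 'big', 'blue', 'cat', 'mat', 'on', 'owl', 'rat', 'rock']
Document terms: ['bee', 'blue', 'dog', 'fish', 'mat', 'owl', 'red', 'rock', 'sat', 'the']
Common terms: ['bee', 'blue', 'mat', 'owl', 'rock']
Overlap count = 5

5


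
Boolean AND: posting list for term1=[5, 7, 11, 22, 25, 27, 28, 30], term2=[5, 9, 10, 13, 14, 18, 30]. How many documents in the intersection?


Boolean AND: find intersection of posting lists
term1 docs: [5, 7, 11, 22, 25, 27, 28, 30]
term2 docs: [5, 9, 10, 13, 14, 18, 30]
Intersection: [5, 30]
|intersection| = 2

2


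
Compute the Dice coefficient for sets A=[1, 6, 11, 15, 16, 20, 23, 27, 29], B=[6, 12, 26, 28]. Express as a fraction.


A intersect B = [6]
|A intersect B| = 1
|A| = 9, |B| = 4
Dice = 2*1 / (9+4)
= 2 / 13 = 2/13

2/13


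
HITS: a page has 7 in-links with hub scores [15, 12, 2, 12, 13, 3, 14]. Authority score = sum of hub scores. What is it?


Authority = sum of hub scores of in-linkers
In-link 1: hub score = 15
In-link 2: hub score = 12
In-link 3: hub score = 2
In-link 4: hub score = 12
In-link 5: hub score = 13
In-link 6: hub score = 3
In-link 7: hub score = 14
Authority = 15 + 12 + 2 + 12 + 13 + 3 + 14 = 71

71


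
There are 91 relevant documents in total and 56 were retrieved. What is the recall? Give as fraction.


Recall = retrieved_relevant / total_relevant
= 56 / 91
= 56 / (56 + 35)
= 8/13

8/13


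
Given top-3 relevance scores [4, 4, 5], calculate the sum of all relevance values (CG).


Cumulative Gain = sum of relevance scores
Position 1: rel=4, running sum=4
Position 2: rel=4, running sum=8
Position 3: rel=5, running sum=13
CG = 13

13


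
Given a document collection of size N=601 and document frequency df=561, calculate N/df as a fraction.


IDF ratio = N / df
= 601 / 561
= 601/561

601/561


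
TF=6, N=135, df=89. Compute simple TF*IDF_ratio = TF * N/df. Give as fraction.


TF * (N/df)
= 6 * (135/89)
= 6 * 135/89
= 810/89

810/89


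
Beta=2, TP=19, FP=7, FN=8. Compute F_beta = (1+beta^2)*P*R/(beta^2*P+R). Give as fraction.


P = TP/(TP+FP) = 19/26 = 19/26
R = TP/(TP+FN) = 19/27 = 19/27
beta^2 = 2^2 = 4
(1 + beta^2) = 5
Numerator = (1+beta^2)*P*R = 1805/702
Denominator = beta^2*P + R = 38/13 + 19/27 = 1273/351
F_beta = 95/134

95/134


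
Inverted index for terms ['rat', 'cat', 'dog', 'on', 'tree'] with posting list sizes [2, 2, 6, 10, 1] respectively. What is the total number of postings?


Summing posting list sizes:
'rat': 2 postings
'cat': 2 postings
'dog': 6 postings
'on': 10 postings
'tree': 1 postings
Total = 2 + 2 + 6 + 10 + 1 = 21

21


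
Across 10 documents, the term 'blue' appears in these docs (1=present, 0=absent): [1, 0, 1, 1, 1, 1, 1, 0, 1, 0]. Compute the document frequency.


Checking each document for 'blue':
Doc 1: present
Doc 2: absent
Doc 3: present
Doc 4: present
Doc 5: present
Doc 6: present
Doc 7: present
Doc 8: absent
Doc 9: present
Doc 10: absent
df = sum of presences = 1 + 0 + 1 + 1 + 1 + 1 + 1 + 0 + 1 + 0 = 7

7


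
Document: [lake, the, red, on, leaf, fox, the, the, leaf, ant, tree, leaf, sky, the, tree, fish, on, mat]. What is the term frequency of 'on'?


Document has 18 words
Scanning for 'on':
Found at positions: [3, 16]
Count = 2

2


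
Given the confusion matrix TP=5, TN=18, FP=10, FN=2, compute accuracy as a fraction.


Accuracy = (TP + TN) / (TP + TN + FP + FN)
TP + TN = 5 + 18 = 23
Total = 5 + 18 + 10 + 2 = 35
Accuracy = 23 / 35 = 23/35

23/35


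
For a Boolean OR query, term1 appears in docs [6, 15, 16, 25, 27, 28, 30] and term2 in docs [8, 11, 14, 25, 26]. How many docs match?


Boolean OR: find union of posting lists
term1 docs: [6, 15, 16, 25, 27, 28, 30]
term2 docs: [8, 11, 14, 25, 26]
Union: [6, 8, 11, 14, 15, 16, 25, 26, 27, 28, 30]
|union| = 11

11


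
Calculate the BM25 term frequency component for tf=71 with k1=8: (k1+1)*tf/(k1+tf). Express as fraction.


BM25 TF component = (k1+1)*tf / (k1+tf)
k1 = 8, tf = 71
Numerator = (8+1)*71 = 639
Denominator = 8 + 71 = 79
= 639/79 = 639/79

639/79


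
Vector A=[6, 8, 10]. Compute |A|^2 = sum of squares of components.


|A|^2 = sum of squared components
A[0]^2 = 6^2 = 36
A[1]^2 = 8^2 = 64
A[2]^2 = 10^2 = 100
Sum = 36 + 64 + 100 = 200

200


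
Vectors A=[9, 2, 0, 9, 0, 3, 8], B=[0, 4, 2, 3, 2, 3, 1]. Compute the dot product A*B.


Dot product = sum of element-wise products
A[0]*B[0] = 9*0 = 0
A[1]*B[1] = 2*4 = 8
A[2]*B[2] = 0*2 = 0
A[3]*B[3] = 9*3 = 27
A[4]*B[4] = 0*2 = 0
A[5]*B[5] = 3*3 = 9
A[6]*B[6] = 8*1 = 8
Sum = 0 + 8 + 0 + 27 + 0 + 9 + 8 = 52

52


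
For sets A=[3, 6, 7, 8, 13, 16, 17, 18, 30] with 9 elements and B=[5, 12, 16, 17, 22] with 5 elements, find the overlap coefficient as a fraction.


A intersect B = [16, 17]
|A intersect B| = 2
min(|A|, |B|) = min(9, 5) = 5
Overlap = 2 / 5 = 2/5

2/5


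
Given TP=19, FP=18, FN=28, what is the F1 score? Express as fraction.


F1 = 2 * P * R / (P + R)
P = TP/(TP+FP) = 19/37 = 19/37
R = TP/(TP+FN) = 19/47 = 19/47
2 * P * R = 2 * 19/37 * 19/47 = 722/1739
P + R = 19/37 + 19/47 = 1596/1739
F1 = 722/1739 / 1596/1739 = 19/42

19/42


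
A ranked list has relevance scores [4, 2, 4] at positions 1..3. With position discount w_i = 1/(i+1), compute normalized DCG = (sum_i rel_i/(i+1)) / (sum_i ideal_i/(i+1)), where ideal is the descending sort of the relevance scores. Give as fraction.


Position discount weights w_i = 1/(i+1) for i=1..3:
Weights = [1/2, 1/3, 1/4]
Actual relevance: [4, 2, 4]
DCG = 4/2 + 2/3 + 4/4 = 11/3
Ideal relevance (sorted desc): [4, 4, 2]
Ideal DCG = 4/2 + 4/3 + 2/4 = 23/6
nDCG = DCG / ideal_DCG = 11/3 / 23/6 = 22/23

22/23


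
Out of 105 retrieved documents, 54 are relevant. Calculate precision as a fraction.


Precision = relevant_retrieved / total_retrieved
= 54 / 105
= 54 / (54 + 51)
= 18/35

18/35


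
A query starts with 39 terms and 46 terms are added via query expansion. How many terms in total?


Original terms: 39
Expansion terms: 46
Total = 39 + 46 = 85

85


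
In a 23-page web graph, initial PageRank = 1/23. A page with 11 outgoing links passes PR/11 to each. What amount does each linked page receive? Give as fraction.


Initial PR = 1/23 = 1/23
Outlinks = 11
Contribution per link = PR / outlinks
= 1/23 / 11
= 1/253

1/253


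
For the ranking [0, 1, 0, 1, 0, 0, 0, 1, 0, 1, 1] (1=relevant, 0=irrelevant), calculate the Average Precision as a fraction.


Computing P@k for each relevant position:
Position 1: not relevant
Position 2: relevant, P@2 = 1/2 = 1/2
Position 3: not relevant
Position 4: relevant, P@4 = 2/4 = 1/2
Position 5: not relevant
Position 6: not relevant
Position 7: not relevant
Position 8: relevant, P@8 = 3/8 = 3/8
Position 9: not relevant
Position 10: relevant, P@10 = 4/10 = 2/5
Position 11: relevant, P@11 = 5/11 = 5/11
Sum of P@k = 1/2 + 1/2 + 3/8 + 2/5 + 5/11 = 981/440
AP = 981/440 / 5 = 981/2200

981/2200


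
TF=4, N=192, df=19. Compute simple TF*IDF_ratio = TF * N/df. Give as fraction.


TF * (N/df)
= 4 * (192/19)
= 4 * 192/19
= 768/19

768/19


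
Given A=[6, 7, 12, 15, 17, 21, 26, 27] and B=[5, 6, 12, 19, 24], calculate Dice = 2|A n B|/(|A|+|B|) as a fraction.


A intersect B = [6, 12]
|A intersect B| = 2
|A| = 8, |B| = 5
Dice = 2*2 / (8+5)
= 4 / 13 = 4/13

4/13


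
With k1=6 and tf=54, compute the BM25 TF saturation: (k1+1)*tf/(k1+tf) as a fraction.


BM25 TF component = (k1+1)*tf / (k1+tf)
k1 = 6, tf = 54
Numerator = (6+1)*54 = 378
Denominator = 6 + 54 = 60
= 378/60 = 63/10

63/10


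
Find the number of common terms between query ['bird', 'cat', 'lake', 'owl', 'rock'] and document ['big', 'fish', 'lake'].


Query terms: ['bird', 'cat', 'lake', 'owl', 'rock']
Document terms: ['big', 'fish', 'lake']
Common terms: ['lake']
Overlap count = 1

1


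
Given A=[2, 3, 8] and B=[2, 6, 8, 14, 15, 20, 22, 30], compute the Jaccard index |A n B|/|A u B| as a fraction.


A intersect B = [2, 8]
|A intersect B| = 2
A union B = [2, 3, 6, 8, 14, 15, 20, 22, 30]
|A union B| = 9
Jaccard = 2/9 = 2/9

2/9


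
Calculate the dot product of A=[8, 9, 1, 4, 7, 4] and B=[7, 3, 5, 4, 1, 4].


Dot product = sum of element-wise products
A[0]*B[0] = 8*7 = 56
A[1]*B[1] = 9*3 = 27
A[2]*B[2] = 1*5 = 5
A[3]*B[3] = 4*4 = 16
A[4]*B[4] = 7*1 = 7
A[5]*B[5] = 4*4 = 16
Sum = 56 + 27 + 5 + 16 + 7 + 16 = 127

127


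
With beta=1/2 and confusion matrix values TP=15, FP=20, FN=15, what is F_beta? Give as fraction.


P = TP/(TP+FP) = 15/35 = 3/7
R = TP/(TP+FN) = 15/30 = 1/2
beta^2 = 1/2^2 = 1/4
(1 + beta^2) = 5/4
Numerator = (1+beta^2)*P*R = 15/56
Denominator = beta^2*P + R = 3/28 + 1/2 = 17/28
F_beta = 15/34

15/34


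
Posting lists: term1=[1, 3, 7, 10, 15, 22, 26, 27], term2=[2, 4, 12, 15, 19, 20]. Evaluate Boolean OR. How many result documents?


Boolean OR: find union of posting lists
term1 docs: [1, 3, 7, 10, 15, 22, 26, 27]
term2 docs: [2, 4, 12, 15, 19, 20]
Union: [1, 2, 3, 4, 7, 10, 12, 15, 19, 20, 22, 26, 27]
|union| = 13

13


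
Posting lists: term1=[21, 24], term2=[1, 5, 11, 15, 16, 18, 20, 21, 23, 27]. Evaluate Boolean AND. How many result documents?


Boolean AND: find intersection of posting lists
term1 docs: [21, 24]
term2 docs: [1, 5, 11, 15, 16, 18, 20, 21, 23, 27]
Intersection: [21]
|intersection| = 1

1


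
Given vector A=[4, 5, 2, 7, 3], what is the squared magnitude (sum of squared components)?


|A|^2 = sum of squared components
A[0]^2 = 4^2 = 16
A[1]^2 = 5^2 = 25
A[2]^2 = 2^2 = 4
A[3]^2 = 7^2 = 49
A[4]^2 = 3^2 = 9
Sum = 16 + 25 + 4 + 49 + 9 = 103

103


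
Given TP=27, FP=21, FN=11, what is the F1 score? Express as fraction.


F1 = 2 * P * R / (P + R)
P = TP/(TP+FP) = 27/48 = 9/16
R = TP/(TP+FN) = 27/38 = 27/38
2 * P * R = 2 * 9/16 * 27/38 = 243/304
P + R = 9/16 + 27/38 = 387/304
F1 = 243/304 / 387/304 = 27/43

27/43


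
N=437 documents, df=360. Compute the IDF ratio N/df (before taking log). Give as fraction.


IDF ratio = N / df
= 437 / 360
= 437/360

437/360


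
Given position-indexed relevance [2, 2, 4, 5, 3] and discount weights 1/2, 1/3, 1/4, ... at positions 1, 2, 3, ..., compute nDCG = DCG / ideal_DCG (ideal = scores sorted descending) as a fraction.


Position discount weights w_i = 1/(i+1) for i=1..5:
Weights = [1/2, 1/3, 1/4, 1/5, 1/6]
Actual relevance: [2, 2, 4, 5, 3]
DCG = 2/2 + 2/3 + 4/4 + 5/5 + 3/6 = 25/6
Ideal relevance (sorted desc): [5, 4, 3, 2, 2]
Ideal DCG = 5/2 + 4/3 + 3/4 + 2/5 + 2/6 = 319/60
nDCG = DCG / ideal_DCG = 25/6 / 319/60 = 250/319

250/319


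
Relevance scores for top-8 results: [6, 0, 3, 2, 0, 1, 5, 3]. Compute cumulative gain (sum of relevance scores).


Cumulative Gain = sum of relevance scores
Position 1: rel=6, running sum=6
Position 2: rel=0, running sum=6
Position 3: rel=3, running sum=9
Position 4: rel=2, running sum=11
Position 5: rel=0, running sum=11
Position 6: rel=1, running sum=12
Position 7: rel=5, running sum=17
Position 8: rel=3, running sum=20
CG = 20

20


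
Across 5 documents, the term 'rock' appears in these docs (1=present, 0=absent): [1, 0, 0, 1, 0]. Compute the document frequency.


Checking each document for 'rock':
Doc 1: present
Doc 2: absent
Doc 3: absent
Doc 4: present
Doc 5: absent
df = sum of presences = 1 + 0 + 0 + 1 + 0 = 2

2


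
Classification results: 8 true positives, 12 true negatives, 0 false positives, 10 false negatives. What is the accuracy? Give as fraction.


Accuracy = (TP + TN) / (TP + TN + FP + FN)
TP + TN = 8 + 12 = 20
Total = 8 + 12 + 0 + 10 = 30
Accuracy = 20 / 30 = 2/3

2/3


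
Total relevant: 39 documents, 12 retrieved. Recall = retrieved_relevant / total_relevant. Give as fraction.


Recall = retrieved_relevant / total_relevant
= 12 / 39
= 12 / (12 + 27)
= 4/13

4/13


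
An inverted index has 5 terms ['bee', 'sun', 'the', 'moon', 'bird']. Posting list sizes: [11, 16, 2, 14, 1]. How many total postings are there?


Summing posting list sizes:
'bee': 11 postings
'sun': 16 postings
'the': 2 postings
'moon': 14 postings
'bird': 1 postings
Total = 11 + 16 + 2 + 14 + 1 = 44

44


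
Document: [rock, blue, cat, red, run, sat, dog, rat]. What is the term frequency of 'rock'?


Document has 8 words
Scanning for 'rock':
Found at positions: [0]
Count = 1

1


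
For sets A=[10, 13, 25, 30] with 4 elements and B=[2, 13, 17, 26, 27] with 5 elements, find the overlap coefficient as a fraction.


A intersect B = [13]
|A intersect B| = 1
min(|A|, |B|) = min(4, 5) = 4
Overlap = 1 / 4 = 1/4

1/4


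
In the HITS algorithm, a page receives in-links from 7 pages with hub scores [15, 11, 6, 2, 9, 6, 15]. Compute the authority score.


Authority = sum of hub scores of in-linkers
In-link 1: hub score = 15
In-link 2: hub score = 11
In-link 3: hub score = 6
In-link 4: hub score = 2
In-link 5: hub score = 9
In-link 6: hub score = 6
In-link 7: hub score = 15
Authority = 15 + 11 + 6 + 2 + 9 + 6 + 15 = 64

64


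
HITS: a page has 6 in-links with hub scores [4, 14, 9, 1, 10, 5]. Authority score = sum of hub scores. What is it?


Authority = sum of hub scores of in-linkers
In-link 1: hub score = 4
In-link 2: hub score = 14
In-link 3: hub score = 9
In-link 4: hub score = 1
In-link 5: hub score = 10
In-link 6: hub score = 5
Authority = 4 + 14 + 9 + 1 + 10 + 5 = 43

43


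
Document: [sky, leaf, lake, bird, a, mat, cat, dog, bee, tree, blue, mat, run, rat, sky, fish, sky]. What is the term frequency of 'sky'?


Document has 17 words
Scanning for 'sky':
Found at positions: [0, 14, 16]
Count = 3

3


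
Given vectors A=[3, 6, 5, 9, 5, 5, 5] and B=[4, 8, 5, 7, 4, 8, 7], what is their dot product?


Dot product = sum of element-wise products
A[0]*B[0] = 3*4 = 12
A[1]*B[1] = 6*8 = 48
A[2]*B[2] = 5*5 = 25
A[3]*B[3] = 9*7 = 63
A[4]*B[4] = 5*4 = 20
A[5]*B[5] = 5*8 = 40
A[6]*B[6] = 5*7 = 35
Sum = 12 + 48 + 25 + 63 + 20 + 40 + 35 = 243

243


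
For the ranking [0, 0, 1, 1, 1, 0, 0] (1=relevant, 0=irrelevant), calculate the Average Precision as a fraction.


Computing P@k for each relevant position:
Position 1: not relevant
Position 2: not relevant
Position 3: relevant, P@3 = 1/3 = 1/3
Position 4: relevant, P@4 = 2/4 = 1/2
Position 5: relevant, P@5 = 3/5 = 3/5
Position 6: not relevant
Position 7: not relevant
Sum of P@k = 1/3 + 1/2 + 3/5 = 43/30
AP = 43/30 / 3 = 43/90

43/90


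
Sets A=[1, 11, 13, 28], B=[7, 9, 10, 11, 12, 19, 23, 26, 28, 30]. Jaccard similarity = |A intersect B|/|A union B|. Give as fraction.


A intersect B = [11, 28]
|A intersect B| = 2
A union B = [1, 7, 9, 10, 11, 12, 13, 19, 23, 26, 28, 30]
|A union B| = 12
Jaccard = 2/12 = 1/6

1/6


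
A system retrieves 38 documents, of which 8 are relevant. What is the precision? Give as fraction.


Precision = relevant_retrieved / total_retrieved
= 8 / 38
= 8 / (8 + 30)
= 4/19

4/19


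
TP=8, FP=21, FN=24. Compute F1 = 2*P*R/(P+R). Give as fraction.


F1 = 2 * P * R / (P + R)
P = TP/(TP+FP) = 8/29 = 8/29
R = TP/(TP+FN) = 8/32 = 1/4
2 * P * R = 2 * 8/29 * 1/4 = 4/29
P + R = 8/29 + 1/4 = 61/116
F1 = 4/29 / 61/116 = 16/61

16/61


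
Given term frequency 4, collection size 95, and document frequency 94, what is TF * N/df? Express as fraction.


TF * (N/df)
= 4 * (95/94)
= 4 * 95/94
= 190/47

190/47


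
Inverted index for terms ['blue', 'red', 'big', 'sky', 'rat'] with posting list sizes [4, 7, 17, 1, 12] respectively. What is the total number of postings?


Summing posting list sizes:
'blue': 4 postings
'red': 7 postings
'big': 17 postings
'sky': 1 postings
'rat': 12 postings
Total = 4 + 7 + 17 + 1 + 12 = 41

41


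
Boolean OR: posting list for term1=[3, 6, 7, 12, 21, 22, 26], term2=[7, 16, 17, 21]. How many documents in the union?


Boolean OR: find union of posting lists
term1 docs: [3, 6, 7, 12, 21, 22, 26]
term2 docs: [7, 16, 17, 21]
Union: [3, 6, 7, 12, 16, 17, 21, 22, 26]
|union| = 9

9


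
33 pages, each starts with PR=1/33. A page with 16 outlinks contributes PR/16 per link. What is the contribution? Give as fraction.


Initial PR = 1/33 = 1/33
Outlinks = 16
Contribution per link = PR / outlinks
= 1/33 / 16
= 1/528

1/528


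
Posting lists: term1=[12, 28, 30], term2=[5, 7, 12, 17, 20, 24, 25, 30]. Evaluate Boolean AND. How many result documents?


Boolean AND: find intersection of posting lists
term1 docs: [12, 28, 30]
term2 docs: [5, 7, 12, 17, 20, 24, 25, 30]
Intersection: [12, 30]
|intersection| = 2

2


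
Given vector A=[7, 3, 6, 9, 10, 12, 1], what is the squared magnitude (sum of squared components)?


|A|^2 = sum of squared components
A[0]^2 = 7^2 = 49
A[1]^2 = 3^2 = 9
A[2]^2 = 6^2 = 36
A[3]^2 = 9^2 = 81
A[4]^2 = 10^2 = 100
A[5]^2 = 12^2 = 144
A[6]^2 = 1^2 = 1
Sum = 49 + 9 + 36 + 81 + 100 + 144 + 1 = 420

420


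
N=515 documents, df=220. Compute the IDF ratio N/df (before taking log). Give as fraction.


IDF ratio = N / df
= 515 / 220
= 103/44

103/44


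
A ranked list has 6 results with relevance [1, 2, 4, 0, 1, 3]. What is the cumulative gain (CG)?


Cumulative Gain = sum of relevance scores
Position 1: rel=1, running sum=1
Position 2: rel=2, running sum=3
Position 3: rel=4, running sum=7
Position 4: rel=0, running sum=7
Position 5: rel=1, running sum=8
Position 6: rel=3, running sum=11
CG = 11

11


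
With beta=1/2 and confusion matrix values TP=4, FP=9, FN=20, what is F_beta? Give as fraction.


P = TP/(TP+FP) = 4/13 = 4/13
R = TP/(TP+FN) = 4/24 = 1/6
beta^2 = 1/2^2 = 1/4
(1 + beta^2) = 5/4
Numerator = (1+beta^2)*P*R = 5/78
Denominator = beta^2*P + R = 1/13 + 1/6 = 19/78
F_beta = 5/19

5/19


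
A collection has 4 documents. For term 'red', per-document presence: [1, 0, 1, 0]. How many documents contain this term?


Checking each document for 'red':
Doc 1: present
Doc 2: absent
Doc 3: present
Doc 4: absent
df = sum of presences = 1 + 0 + 1 + 0 = 2

2


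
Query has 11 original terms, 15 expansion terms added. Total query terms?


Original terms: 11
Expansion terms: 15
Total = 11 + 15 = 26

26


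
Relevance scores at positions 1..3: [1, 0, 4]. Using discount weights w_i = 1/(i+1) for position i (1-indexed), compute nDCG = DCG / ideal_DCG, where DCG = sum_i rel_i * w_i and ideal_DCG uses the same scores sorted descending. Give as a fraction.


Position discount weights w_i = 1/(i+1) for i=1..3:
Weights = [1/2, 1/3, 1/4]
Actual relevance: [1, 0, 4]
DCG = 1/2 + 0/3 + 4/4 = 3/2
Ideal relevance (sorted desc): [4, 1, 0]
Ideal DCG = 4/2 + 1/3 + 0/4 = 7/3
nDCG = DCG / ideal_DCG = 3/2 / 7/3 = 9/14

9/14


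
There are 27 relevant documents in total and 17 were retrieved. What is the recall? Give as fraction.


Recall = retrieved_relevant / total_relevant
= 17 / 27
= 17 / (17 + 10)
= 17/27

17/27


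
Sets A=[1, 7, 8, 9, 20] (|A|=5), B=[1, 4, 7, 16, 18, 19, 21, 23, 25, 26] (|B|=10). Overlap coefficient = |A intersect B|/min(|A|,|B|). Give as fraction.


A intersect B = [1, 7]
|A intersect B| = 2
min(|A|, |B|) = min(5, 10) = 5
Overlap = 2 / 5 = 2/5

2/5


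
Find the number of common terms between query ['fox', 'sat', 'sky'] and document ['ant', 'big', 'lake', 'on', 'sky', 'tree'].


Query terms: ['fox', 'sat', 'sky']
Document terms: ['ant', 'big', 'lake', 'on', 'sky', 'tree']
Common terms: ['sky']
Overlap count = 1

1


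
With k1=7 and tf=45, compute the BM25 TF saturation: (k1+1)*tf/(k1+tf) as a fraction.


BM25 TF component = (k1+1)*tf / (k1+tf)
k1 = 7, tf = 45
Numerator = (7+1)*45 = 360
Denominator = 7 + 45 = 52
= 360/52 = 90/13

90/13


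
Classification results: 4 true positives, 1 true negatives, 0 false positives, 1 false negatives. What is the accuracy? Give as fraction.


Accuracy = (TP + TN) / (TP + TN + FP + FN)
TP + TN = 4 + 1 = 5
Total = 4 + 1 + 0 + 1 = 6
Accuracy = 5 / 6 = 5/6

5/6


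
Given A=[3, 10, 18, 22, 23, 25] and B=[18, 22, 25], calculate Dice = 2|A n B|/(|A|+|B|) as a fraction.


A intersect B = [18, 22, 25]
|A intersect B| = 3
|A| = 6, |B| = 3
Dice = 2*3 / (6+3)
= 6 / 9 = 2/3

2/3


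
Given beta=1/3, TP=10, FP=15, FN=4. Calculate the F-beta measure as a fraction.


P = TP/(TP+FP) = 10/25 = 2/5
R = TP/(TP+FN) = 10/14 = 5/7
beta^2 = 1/3^2 = 1/9
(1 + beta^2) = 10/9
Numerator = (1+beta^2)*P*R = 20/63
Denominator = beta^2*P + R = 2/45 + 5/7 = 239/315
F_beta = 100/239

100/239


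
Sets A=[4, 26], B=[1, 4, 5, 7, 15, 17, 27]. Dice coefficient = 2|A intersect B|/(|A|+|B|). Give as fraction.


A intersect B = [4]
|A intersect B| = 1
|A| = 2, |B| = 7
Dice = 2*1 / (2+7)
= 2 / 9 = 2/9

2/9


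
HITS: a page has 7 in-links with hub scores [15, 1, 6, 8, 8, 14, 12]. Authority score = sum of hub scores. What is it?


Authority = sum of hub scores of in-linkers
In-link 1: hub score = 15
In-link 2: hub score = 1
In-link 3: hub score = 6
In-link 4: hub score = 8
In-link 5: hub score = 8
In-link 6: hub score = 14
In-link 7: hub score = 12
Authority = 15 + 1 + 6 + 8 + 8 + 14 + 12 = 64

64
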